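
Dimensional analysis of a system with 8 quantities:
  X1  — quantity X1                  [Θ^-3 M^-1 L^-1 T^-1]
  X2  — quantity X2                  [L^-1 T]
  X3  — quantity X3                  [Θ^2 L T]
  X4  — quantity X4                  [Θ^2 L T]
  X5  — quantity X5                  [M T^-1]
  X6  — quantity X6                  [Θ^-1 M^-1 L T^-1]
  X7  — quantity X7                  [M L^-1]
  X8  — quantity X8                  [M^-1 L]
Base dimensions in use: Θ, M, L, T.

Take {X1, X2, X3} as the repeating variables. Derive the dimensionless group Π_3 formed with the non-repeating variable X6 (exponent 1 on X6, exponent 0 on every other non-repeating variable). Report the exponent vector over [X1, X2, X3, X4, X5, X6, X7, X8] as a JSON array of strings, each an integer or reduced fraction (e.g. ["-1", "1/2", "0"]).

Write exponents as rows Θ,M,L,T / cols X1,X2,X3,X4,X5,X6,X7,X8:
  Θ: [-3  0  2  2  0 -1  0  0]
  M: [-1  0  0  0  1 -1  1 -1]
  L: [-1 -1  1  1  0  1 -1  1]
  T: [-1  1  1  1 -1 -1  0  0]
Echelon form has 3 nonzero rows (pivots: X1,X2,X3)
Repeat: X1,X2,X3; free: X4,X5,X6,X7,X8
RREF:
  r0: [   1    0    0    0   -1    1   -1    1]
  r1: [   0    1    0    0 -1/2   -1  1/2 -1/2]
  r2: [   0    0    1    1 -3/2    1 -3/2  3/2]
  r3: [   0    0    0    0    0    0    0    0]
Fix exponent of X6 at 1, X4 at 0, X5 at 0, X7 at 0, X8 at 0; solve each RREF row for its pivot's exponent:
  r0: exp(X1) + (1)·1 = 0 ⇒ exp(X1) = -1
  r1: exp(X2) + (-1)·1 = 0 ⇒ exp(X2) = 1
  r2: exp(X3) + (1)·1 = 0 ⇒ exp(X3) = -1
Π_3 = X1^-1 · X2 · X3^-1 · X6

["-1", "1", "-1", "0", "0", "1", "0", "0"]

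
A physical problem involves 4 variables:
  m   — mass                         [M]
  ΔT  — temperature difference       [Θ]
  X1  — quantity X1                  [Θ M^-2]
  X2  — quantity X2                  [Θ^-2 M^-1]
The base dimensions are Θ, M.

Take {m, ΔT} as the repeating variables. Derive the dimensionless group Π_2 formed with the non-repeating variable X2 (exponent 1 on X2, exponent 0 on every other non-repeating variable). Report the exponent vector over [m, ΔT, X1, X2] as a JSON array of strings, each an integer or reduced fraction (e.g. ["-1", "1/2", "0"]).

["1", "2", "0", "1"]

Dimensional matrix (Θ×M by m×ΔT×X1×X2):
  Θ: [ 0  1  1 -2]
  M: [ 1  0 -2 -1]
RREF → pivots at {m,ΔT} ⇒ r = 2
Repeat: m,ΔT; free: X1,X2
RREF:
  r0: [   1    0   -2   -1]
  r1: [   0    1    1   -2]
Fix exponent of X2 at 1, X1 at 0; solve each RREF row for its pivot's exponent:
  r0: exp(m) + (-1)·1 = 0 ⇒ exp(m) = 1
  r1: exp(ΔT) + (-2)·1 = 0 ⇒ exp(ΔT) = 2
Π_2 = m · ΔT^2 · X2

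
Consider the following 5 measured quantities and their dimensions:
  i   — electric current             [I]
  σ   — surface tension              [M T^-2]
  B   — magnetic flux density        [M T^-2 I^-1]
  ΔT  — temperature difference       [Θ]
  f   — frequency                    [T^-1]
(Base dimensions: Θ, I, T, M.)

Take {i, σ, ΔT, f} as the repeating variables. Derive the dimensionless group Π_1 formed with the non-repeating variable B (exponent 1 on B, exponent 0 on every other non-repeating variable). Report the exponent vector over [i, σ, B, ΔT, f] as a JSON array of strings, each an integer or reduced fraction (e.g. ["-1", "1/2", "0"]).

["1", "-1", "1", "0", "0"]

Write exponents as rows Θ,I,T,M / cols i,σ,B,ΔT,f:
  Θ: [ 0  0  0  1  0]
  I: [ 1  0 -1  0  0]
  T: [ 0 -2 -2  0 -1]
  M: [ 0  1  1  0  0]
RREF → pivots at {i,σ,ΔT,f} ⇒ r = 4
Repeat: i,σ,ΔT,f; free: B
RREF:
  r0: [   1    0   -1    0    0]
  r1: [   0    1    1    0    0]
  r2: [   0    0    0    1    0]
  r3: [   0    0    0    0    1]
Fix exponent of B at 1; solve each RREF row for its pivot's exponent:
  r0: exp(i) + (-1)·1 = 0 ⇒ exp(i) = 1
  r1: exp(σ) + (1)·1 = 0 ⇒ exp(σ) = -1
  r2: exp(ΔT) + (0)·1 = 0 ⇒ exp(ΔT) = 0
  r3: exp(f) + (0)·1 = 0 ⇒ exp(f) = 0
Π_1 = i · σ^-1 · B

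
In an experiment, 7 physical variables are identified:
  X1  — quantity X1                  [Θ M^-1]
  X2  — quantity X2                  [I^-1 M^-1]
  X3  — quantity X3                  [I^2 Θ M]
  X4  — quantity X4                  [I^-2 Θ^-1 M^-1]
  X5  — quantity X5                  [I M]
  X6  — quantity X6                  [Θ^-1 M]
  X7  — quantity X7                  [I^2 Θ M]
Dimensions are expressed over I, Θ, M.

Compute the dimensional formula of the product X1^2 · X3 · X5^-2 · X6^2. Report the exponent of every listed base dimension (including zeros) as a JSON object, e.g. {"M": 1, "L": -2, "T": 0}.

{"I": 0, "Θ": 1, "M": -1}

Dimensional matrix (I×Θ×M by X1×X2×X3×X4×X5×X6×X7):
  I: [ 0 -1  2 -2  1  0  2]
  Θ: [ 1  0  1 -1  0 -1  1]
  M: [-1 -1  1 -1  1  1  1]
  [I]: (2)·0+(1)·2+(-2)·1+(2)·0 = 0
  [Θ]: (2)·1+(1)·1+(-2)·0+(2)·-1 = 1
  [M]: (2)·-1+(1)·1+(-2)·1+(2)·1 = -1
⇒ Θ M^-1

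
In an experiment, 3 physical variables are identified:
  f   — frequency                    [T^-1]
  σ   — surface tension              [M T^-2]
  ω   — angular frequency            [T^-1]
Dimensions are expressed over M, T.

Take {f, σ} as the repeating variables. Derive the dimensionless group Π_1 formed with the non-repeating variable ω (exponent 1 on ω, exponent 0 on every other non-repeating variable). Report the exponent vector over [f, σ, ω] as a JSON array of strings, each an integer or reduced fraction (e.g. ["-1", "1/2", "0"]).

Exponent matrix [M,T] × [f,σ,ω]:
  M: [ 0  1  0]
  T: [-1 -2 -1]
RREF → pivots at {f,σ} ⇒ r = 2
Pivot set = {f,σ}, free = {ω}
RREF:
  r0: [   1    0    1]
  r1: [   0    1    0]
Fix exponent of ω at 1; solve each RREF row for its pivot's exponent:
  r0: exp(f) + (1)·1 = 0 ⇒ exp(f) = -1
  r1: exp(σ) + (0)·1 = 0 ⇒ exp(σ) = 0
Π_1 = f^-1 · ω

["-1", "0", "1"]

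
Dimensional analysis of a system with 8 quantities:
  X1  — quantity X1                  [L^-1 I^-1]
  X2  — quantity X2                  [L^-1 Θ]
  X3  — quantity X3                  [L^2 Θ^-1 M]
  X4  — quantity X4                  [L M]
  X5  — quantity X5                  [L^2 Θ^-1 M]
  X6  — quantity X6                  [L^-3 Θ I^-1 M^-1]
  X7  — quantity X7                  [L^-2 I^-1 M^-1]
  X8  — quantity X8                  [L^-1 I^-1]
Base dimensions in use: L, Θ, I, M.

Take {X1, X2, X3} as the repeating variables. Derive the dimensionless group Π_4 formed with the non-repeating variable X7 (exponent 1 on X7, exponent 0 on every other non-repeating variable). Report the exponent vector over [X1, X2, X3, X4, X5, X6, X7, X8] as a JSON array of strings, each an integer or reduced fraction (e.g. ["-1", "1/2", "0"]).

["-1", "1", "1", "0", "0", "0", "1", "0"]

Write exponents as rows L,Θ,I,M / cols X1,X2,X3,X4,X5,X6,X7,X8:
  L: [-1 -1  2  1  2 -3 -2 -1]
  Θ: [ 0  1 -1  0 -1  1  0  0]
  I: [-1  0  0  0  0 -1 -1 -1]
  M: [ 0  0  1  1  1 -1 -1  0]
Row reduction gives pivot columns X1,X2,X3; rank = 3
Pivot set = {X1,X2,X3}, free = {X4,X5,X6,X7,X8}
RREF:
  r0: [   1    0    0    0    0    1    1    1]
  r1: [   0    1    0    1    0    0   -1    0]
  r2: [   0    0    1    1    1   -1   -1    0]
  r3: [   0    0    0    0    0    0    0    0]
Fix exponent of X7 at 1, X4 at 0, X5 at 0, X6 at 0, X8 at 0; solve each RREF row for its pivot's exponent:
  r0: exp(X1) + (1)·1 = 0 ⇒ exp(X1) = -1
  r1: exp(X2) + (-1)·1 = 0 ⇒ exp(X2) = 1
  r2: exp(X3) + (-1)·1 = 0 ⇒ exp(X3) = 1
Π_4 = X1^-1 · X2 · X3 · X7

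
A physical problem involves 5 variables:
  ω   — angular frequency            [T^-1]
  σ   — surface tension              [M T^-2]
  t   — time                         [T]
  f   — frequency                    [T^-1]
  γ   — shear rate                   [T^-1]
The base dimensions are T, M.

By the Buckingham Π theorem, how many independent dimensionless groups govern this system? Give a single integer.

3

Dimensional matrix (T×M by ω×σ×t×f×γ):
  T: [-1 -2  1 -1 -1]
  M: [ 0  1  0  0  0]
Row reduction gives pivot columns ω,σ; rank = 2
n=5, r=2 ⇒ 3 dimensionless groups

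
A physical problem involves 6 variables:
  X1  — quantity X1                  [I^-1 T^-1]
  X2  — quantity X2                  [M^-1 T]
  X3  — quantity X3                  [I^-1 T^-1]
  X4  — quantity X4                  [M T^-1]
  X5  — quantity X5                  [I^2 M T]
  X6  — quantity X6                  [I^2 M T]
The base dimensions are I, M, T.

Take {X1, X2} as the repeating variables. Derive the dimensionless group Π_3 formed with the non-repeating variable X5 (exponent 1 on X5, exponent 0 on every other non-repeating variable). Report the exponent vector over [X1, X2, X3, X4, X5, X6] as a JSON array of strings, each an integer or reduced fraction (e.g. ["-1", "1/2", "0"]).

["2", "1", "0", "0", "1", "0"]

Exponent matrix [I,M,T] × [X1,X2,X3,X4,X5,X6]:
  I: [-1  0 -1  0  2  2]
  M: [ 0 -1  0  1  1  1]
  T: [-1  1 -1 -1  1  1]
Row reduction gives pivot columns X1,X2; rank = 2
Pivot set = {X1,X2}, free = {X3,X4,X5,X6}
RREF:
  r0: [   1    0    1    0   -2   -2]
  r1: [   0    1    0   -1   -1   -1]
  r2: [   0    0    0    0    0    0]
Fix exponent of X5 at 1, X3 at 0, X4 at 0, X6 at 0; solve each RREF row for its pivot's exponent:
  r0: exp(X1) + (-2)·1 = 0 ⇒ exp(X1) = 2
  r1: exp(X2) + (-1)·1 = 0 ⇒ exp(X2) = 1
Π_3 = X1^2 · X2 · X5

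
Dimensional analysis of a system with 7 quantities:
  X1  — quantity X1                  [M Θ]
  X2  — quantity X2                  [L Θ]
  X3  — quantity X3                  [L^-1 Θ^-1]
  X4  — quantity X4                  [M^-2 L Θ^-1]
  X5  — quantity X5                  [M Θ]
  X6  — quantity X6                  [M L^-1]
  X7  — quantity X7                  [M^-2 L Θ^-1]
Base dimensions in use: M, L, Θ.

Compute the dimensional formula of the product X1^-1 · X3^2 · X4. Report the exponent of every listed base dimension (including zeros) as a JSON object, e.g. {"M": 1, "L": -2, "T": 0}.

{"M": -3, "L": -1, "Θ": -4}

Dimensional matrix (M×L×Θ by X1×X2×X3×X4×X5×X6×X7):
  M: [ 1  0  0 -2  1  1 -2]
  L: [ 0  1 -1  1  0 -1  1]
  Θ: [ 1  1 -1 -1  1  0 -1]
  [M]: (-1)·1+(2)·0+(1)·-2 = -3
  [L]: (-1)·0+(2)·-1+(1)·1 = -1
  [Θ]: (-1)·1+(2)·-1+(1)·-1 = -4
⇒ M^-3 L^-1 Θ^-4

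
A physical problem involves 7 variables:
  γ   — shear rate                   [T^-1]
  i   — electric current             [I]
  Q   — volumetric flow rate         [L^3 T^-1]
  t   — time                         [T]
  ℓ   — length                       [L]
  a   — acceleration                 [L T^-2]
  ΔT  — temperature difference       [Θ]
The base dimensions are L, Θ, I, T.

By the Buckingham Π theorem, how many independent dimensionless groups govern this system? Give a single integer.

3

Write exponents as rows L,Θ,I,T / cols γ,i,Q,t,ℓ,a,ΔT:
  L: [ 0  0  3  0  1  1  0]
  Θ: [ 0  0  0  0  0  0  1]
  I: [ 0  1  0  0  0  0  0]
  T: [-1  0 -1  1  0 -2  0]
Row reduction gives pivot columns γ,i,Q,ΔT; rank = 4
n=7, r=4 ⇒ 3 dimensionless groups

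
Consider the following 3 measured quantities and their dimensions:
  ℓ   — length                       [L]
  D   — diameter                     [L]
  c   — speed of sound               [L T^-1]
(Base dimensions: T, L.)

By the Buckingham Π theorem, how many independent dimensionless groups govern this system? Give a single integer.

1

Write exponents as rows T,L / cols ℓ,D,c:
  T: [ 0  0 -1]
  L: [ 1  1  1]
Row reduction gives pivot columns ℓ,c; rank = 2
Π count = n − r = 3 − 2 = 1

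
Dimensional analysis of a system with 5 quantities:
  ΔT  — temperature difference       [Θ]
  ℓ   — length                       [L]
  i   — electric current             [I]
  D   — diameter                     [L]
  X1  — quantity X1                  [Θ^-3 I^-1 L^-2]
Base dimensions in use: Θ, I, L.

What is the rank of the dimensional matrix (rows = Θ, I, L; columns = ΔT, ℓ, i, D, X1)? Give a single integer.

3

Exponent matrix [Θ,I,L] × [ΔT,ℓ,i,D,X1]:
  Θ: [ 1  0  0  0 -3]
  I: [ 0  0  1  0 -1]
  L: [ 0  1  0  1 -2]
Echelon form has 3 nonzero rows (pivots: ΔT,ℓ,i)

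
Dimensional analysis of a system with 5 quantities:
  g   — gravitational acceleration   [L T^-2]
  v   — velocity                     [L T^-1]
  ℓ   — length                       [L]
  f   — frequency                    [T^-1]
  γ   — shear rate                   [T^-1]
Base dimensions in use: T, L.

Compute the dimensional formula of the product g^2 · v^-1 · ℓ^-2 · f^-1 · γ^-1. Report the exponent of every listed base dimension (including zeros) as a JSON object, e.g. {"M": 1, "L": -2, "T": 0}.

{"T": -1, "L": -1}

Dimensional matrix (T×L by g×v×ℓ×f×γ):
  T: [-2 -1  0 -1 -1]
  L: [ 1  1  1  0  0]
  [T]: (2)·-2+(-1)·-1+(-2)·0+(-1)·-1+(-1)·-1 = -1
  [L]: (2)·1+(-1)·1+(-2)·1+(-1)·0+(-1)·0 = -1
⇒ T^-1 L^-1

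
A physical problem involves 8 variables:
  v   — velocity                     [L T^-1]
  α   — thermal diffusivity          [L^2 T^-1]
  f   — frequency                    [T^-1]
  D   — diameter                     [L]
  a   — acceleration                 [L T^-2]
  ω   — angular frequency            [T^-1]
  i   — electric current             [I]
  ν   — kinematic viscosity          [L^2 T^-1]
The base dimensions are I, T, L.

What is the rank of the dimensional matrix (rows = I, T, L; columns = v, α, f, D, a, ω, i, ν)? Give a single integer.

Exponent matrix [I,T,L] × [v,α,f,D,a,ω,i,ν]:
  I: [ 0  0  0  0  0  0  1  0]
  T: [-1 -1 -1  0 -2 -1  0 -1]
  L: [ 1  2  0  1  1  0  0  2]
Row reduction gives pivot columns v,α,i; rank = 3

3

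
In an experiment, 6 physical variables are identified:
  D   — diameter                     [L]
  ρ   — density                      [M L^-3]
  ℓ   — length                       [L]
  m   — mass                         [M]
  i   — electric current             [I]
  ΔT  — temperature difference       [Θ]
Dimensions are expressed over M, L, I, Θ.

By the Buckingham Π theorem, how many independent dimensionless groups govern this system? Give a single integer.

Exponent matrix [M,L,I,Θ] × [D,ρ,ℓ,m,i,ΔT]:
  M: [ 0  1  0  1  0  0]
  L: [ 1 -3  1  0  0  0]
  I: [ 0  0  0  0  1  0]
  Θ: [ 0  0  0  0  0  1]
Row reduction gives pivot columns D,ρ,i,ΔT; rank = 4
6 vars − rank 4 = 2 Π groups

2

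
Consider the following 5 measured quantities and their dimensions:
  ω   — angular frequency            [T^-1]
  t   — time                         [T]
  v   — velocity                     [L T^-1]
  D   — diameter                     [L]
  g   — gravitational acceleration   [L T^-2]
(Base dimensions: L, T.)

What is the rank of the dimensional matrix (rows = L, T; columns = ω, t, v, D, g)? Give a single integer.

2

Exponent matrix [L,T] × [ω,t,v,D,g]:
  L: [ 0  0  1  1  1]
  T: [-1  1 -1  0 -2]
Row reduction gives pivot columns ω,v; rank = 2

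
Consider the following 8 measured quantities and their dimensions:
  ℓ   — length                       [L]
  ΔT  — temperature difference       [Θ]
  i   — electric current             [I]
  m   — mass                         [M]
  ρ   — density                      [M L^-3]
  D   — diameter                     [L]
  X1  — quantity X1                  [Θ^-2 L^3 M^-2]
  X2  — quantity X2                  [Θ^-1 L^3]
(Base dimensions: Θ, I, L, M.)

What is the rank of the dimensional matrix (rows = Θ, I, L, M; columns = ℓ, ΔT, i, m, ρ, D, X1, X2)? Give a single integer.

4

Write exponents as rows Θ,I,L,M / cols ℓ,ΔT,i,m,ρ,D,X1,X2:
  Θ: [ 0  1  0  0  0  0 -2 -1]
  I: [ 0  0  1  0  0  0  0  0]
  L: [ 1  0  0  0 -3  1  3  3]
  M: [ 0  0  0  1  1  0 -2  0]
RREF → pivots at {ℓ,ΔT,i,m} ⇒ r = 4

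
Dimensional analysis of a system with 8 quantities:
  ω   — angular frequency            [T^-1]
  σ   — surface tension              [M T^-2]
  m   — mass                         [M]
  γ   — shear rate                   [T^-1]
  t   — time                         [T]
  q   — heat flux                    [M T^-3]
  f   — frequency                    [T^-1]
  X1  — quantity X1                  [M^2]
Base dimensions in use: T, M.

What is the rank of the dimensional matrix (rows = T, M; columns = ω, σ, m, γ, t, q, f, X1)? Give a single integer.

Write exponents as rows T,M / cols ω,σ,m,γ,t,q,f,X1:
  T: [-1 -2  0 -1  1 -3 -1  0]
  M: [ 0  1  1  0  0  1  0  2]
Row reduction gives pivot columns ω,σ; rank = 2

2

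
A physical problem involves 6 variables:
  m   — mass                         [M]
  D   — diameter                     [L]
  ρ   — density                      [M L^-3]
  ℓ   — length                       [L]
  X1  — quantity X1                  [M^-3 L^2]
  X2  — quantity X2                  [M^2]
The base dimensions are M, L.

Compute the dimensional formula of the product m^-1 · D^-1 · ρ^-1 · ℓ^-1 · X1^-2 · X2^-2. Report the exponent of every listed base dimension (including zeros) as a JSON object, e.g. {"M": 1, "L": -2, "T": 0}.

Write exponents as rows M,L / cols m,D,ρ,ℓ,X1,X2:
  M: [ 1  0  1  0 -3  2]
  L: [ 0  1 -3  1  2  0]
  [M]: (-1)·1+(-1)·0+(-1)·1+(-1)·0+(-2)·-3+(-2)·2 = 0
  [L]: (-1)·0+(-1)·1+(-1)·-3+(-1)·1+(-2)·2+(-2)·0 = -3
⇒ L^-3

{"M": 0, "L": -3}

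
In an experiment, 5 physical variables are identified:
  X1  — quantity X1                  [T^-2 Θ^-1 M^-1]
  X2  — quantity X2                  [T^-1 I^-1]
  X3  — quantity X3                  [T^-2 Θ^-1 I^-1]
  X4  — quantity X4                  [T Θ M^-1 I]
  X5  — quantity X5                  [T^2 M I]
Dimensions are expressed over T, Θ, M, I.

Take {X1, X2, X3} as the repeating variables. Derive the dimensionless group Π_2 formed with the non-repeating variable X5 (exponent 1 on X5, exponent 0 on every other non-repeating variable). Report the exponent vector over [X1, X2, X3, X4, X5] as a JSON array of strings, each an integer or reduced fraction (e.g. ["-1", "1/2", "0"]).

["1", "2", "-1", "0", "1"]

Write exponents as rows T,Θ,M,I / cols X1,X2,X3,X4,X5:
  T: [-2 -1 -2  1  2]
  Θ: [-1  0 -1  1  0]
  M: [-1  0  0 -1  1]
  I: [ 0 -1 -1  1  1]
RREF → pivots at {X1,X2,X3} ⇒ r = 3
Pivot set = {X1,X2,X3}, free = {X4,X5}
RREF:
  r0: [   1    0    0    1   -1]
  r1: [   0    1    0    1   -2]
  r2: [   0    0    1   -2    1]
  r3: [   0    0    0    0    0]
Fix exponent of X5 at 1, X4 at 0; solve each RREF row for its pivot's exponent:
  r0: exp(X1) + (-1)·1 = 0 ⇒ exp(X1) = 1
  r1: exp(X2) + (-2)·1 = 0 ⇒ exp(X2) = 2
  r2: exp(X3) + (1)·1 = 0 ⇒ exp(X3) = -1
Π_2 = X1 · X2^2 · X3^-1 · X5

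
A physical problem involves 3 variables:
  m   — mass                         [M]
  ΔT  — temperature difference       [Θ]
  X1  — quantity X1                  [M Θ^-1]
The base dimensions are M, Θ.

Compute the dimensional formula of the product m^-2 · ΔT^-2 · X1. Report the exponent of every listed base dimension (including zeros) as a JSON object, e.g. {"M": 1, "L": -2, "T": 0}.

{"M": -1, "Θ": -3}

Write exponents as rows M,Θ / cols m,ΔT,X1:
  M: [ 1  0  1]
  Θ: [ 0  1 -1]
  [M]: (-2)·1+(-2)·0+(1)·1 = -1
  [Θ]: (-2)·0+(-2)·1+(1)·-1 = -3
⇒ M^-1 Θ^-3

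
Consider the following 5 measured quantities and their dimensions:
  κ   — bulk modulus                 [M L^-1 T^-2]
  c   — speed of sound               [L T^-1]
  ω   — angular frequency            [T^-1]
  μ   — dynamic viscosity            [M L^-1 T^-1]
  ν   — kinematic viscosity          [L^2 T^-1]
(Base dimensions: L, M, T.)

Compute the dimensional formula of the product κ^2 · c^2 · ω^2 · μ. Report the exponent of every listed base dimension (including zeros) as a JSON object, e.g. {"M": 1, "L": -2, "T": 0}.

Write exponents as rows L,M,T / cols κ,c,ω,μ,ν:
  L: [-1  1  0 -1  2]
  M: [ 1  0  0  1  0]
  T: [-2 -1 -1 -1 -1]
  [L]: (2)·-1+(2)·1+(2)·0+(1)·-1 = -1
  [M]: (2)·1+(2)·0+(2)·0+(1)·1 = 3
  [T]: (2)·-2+(2)·-1+(2)·-1+(1)·-1 = -9
⇒ L^-1 M^3 T^-9

{"L": -1, "M": 3, "T": -9}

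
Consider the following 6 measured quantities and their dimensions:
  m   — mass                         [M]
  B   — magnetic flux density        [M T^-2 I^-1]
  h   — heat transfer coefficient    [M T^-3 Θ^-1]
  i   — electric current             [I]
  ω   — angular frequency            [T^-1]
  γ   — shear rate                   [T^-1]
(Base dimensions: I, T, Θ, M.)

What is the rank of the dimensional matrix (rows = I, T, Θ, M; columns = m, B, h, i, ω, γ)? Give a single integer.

4

Exponent matrix [I,T,Θ,M] × [m,B,h,i,ω,γ]:
  I: [ 0 -1  0  1  0  0]
  T: [ 0 -2 -3  0 -1 -1]
  Θ: [ 0  0 -1  0  0  0]
  M: [ 1  1  1  0  0  0]
RREF → pivots at {m,B,h,i} ⇒ r = 4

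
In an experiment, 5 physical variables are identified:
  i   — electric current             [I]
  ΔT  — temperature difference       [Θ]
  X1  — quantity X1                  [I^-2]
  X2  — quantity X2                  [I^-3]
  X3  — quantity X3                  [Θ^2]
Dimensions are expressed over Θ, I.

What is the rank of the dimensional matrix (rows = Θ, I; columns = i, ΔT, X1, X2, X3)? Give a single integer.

2

Dimensional matrix (Θ×I by i×ΔT×X1×X2×X3):
  Θ: [ 0  1  0  0  2]
  I: [ 1  0 -2 -3  0]
Row reduction gives pivot columns i,ΔT; rank = 2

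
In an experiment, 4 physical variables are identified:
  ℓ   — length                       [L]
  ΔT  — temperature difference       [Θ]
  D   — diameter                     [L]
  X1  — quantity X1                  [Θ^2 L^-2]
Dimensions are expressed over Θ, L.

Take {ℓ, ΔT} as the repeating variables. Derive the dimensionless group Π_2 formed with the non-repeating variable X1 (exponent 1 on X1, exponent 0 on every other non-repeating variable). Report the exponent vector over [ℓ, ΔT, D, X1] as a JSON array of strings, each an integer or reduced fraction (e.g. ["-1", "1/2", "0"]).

["2", "-2", "0", "1"]

Exponent matrix [Θ,L] × [ℓ,ΔT,D,X1]:
  Θ: [ 0  1  0  2]
  L: [ 1  0  1 -2]
RREF → pivots at {ℓ,ΔT} ⇒ r = 2
Pivot set = {ℓ,ΔT}, free = {D,X1}
RREF:
  r0: [   1    0    1   -2]
  r1: [   0    1    0    2]
Fix exponent of X1 at 1, D at 0; solve each RREF row for its pivot's exponent:
  r0: exp(ℓ) + (-2)·1 = 0 ⇒ exp(ℓ) = 2
  r1: exp(ΔT) + (2)·1 = 0 ⇒ exp(ΔT) = -2
Π_2 = ℓ^2 · ΔT^-2 · X1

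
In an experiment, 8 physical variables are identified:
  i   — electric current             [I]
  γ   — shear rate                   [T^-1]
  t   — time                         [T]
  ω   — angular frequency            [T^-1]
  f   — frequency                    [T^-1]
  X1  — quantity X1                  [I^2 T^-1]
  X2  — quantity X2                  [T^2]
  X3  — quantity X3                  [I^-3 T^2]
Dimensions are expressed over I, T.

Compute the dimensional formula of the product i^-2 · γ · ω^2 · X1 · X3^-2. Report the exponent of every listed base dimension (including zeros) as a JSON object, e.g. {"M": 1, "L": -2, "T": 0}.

{"I": 6, "T": -8}

Dimensional matrix (I×T by i×γ×t×ω×f×X1×X2×X3):
  I: [ 1  0  0  0  0  2  0 -3]
  T: [ 0 -1  1 -1 -1 -1  2  2]
  [I]: (-2)·1+(1)·0+(2)·0+(1)·2+(-2)·-3 = 6
  [T]: (-2)·0+(1)·-1+(2)·-1+(1)·-1+(-2)·2 = -8
⇒ I^6 T^-8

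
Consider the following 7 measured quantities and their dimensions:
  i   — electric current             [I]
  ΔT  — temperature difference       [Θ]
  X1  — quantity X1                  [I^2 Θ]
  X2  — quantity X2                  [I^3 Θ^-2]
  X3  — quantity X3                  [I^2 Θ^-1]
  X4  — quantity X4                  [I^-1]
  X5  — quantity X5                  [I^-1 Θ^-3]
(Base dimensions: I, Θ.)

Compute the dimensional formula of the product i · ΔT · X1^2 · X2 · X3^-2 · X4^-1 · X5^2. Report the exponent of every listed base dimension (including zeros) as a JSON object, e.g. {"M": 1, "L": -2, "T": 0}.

Dimensional matrix (I×Θ by i×ΔT×X1×X2×X3×X4×X5):
  I: [ 1  0  2  3  2 -1 -1]
  Θ: [ 0  1  1 -2 -1  0 -3]
  [I]: (1)·1+(1)·0+(2)·2+(1)·3+(-2)·2+(-1)·-1+(2)·-1 = 3
  [Θ]: (1)·0+(1)·1+(2)·1+(1)·-2+(-2)·-1+(-1)·0+(2)·-3 = -3
⇒ I^3 Θ^-3

{"I": 3, "Θ": -3}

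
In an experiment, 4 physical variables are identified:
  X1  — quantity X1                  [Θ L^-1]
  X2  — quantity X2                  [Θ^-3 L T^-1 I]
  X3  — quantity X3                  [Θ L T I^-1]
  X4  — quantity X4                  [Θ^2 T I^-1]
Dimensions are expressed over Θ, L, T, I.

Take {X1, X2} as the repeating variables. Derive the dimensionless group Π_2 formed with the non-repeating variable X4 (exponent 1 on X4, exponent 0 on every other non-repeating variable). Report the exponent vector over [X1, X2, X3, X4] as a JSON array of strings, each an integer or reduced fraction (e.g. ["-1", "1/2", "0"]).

["1", "1", "0", "1"]

Write exponents as rows Θ,L,T,I / cols X1,X2,X3,X4:
  Θ: [ 1 -3  1  2]
  L: [-1  1  1  0]
  T: [ 0 -1  1  1]
  I: [ 0  1 -1 -1]
Echelon form has 2 nonzero rows (pivots: X1,X2)
Pivot set = {X1,X2}, free = {X3,X4}
RREF:
  r0: [   1    0   -2   -1]
  r1: [   0    1   -1   -1]
  r2: [   0    0    0    0]
  r3: [   0    0    0    0]
Fix exponent of X4 at 1, X3 at 0; solve each RREF row for its pivot's exponent:
  r0: exp(X1) + (-1)·1 = 0 ⇒ exp(X1) = 1
  r1: exp(X2) + (-1)·1 = 0 ⇒ exp(X2) = 1
Π_2 = X1 · X2 · X4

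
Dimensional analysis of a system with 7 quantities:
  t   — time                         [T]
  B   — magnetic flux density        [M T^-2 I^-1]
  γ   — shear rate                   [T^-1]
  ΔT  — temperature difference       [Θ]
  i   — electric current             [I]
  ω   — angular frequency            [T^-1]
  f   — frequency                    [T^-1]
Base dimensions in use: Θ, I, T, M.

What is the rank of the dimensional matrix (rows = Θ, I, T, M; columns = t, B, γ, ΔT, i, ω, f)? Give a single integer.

4

Dimensional matrix (Θ×I×T×M by t×B×γ×ΔT×i×ω×f):
  Θ: [ 0  0  0  1  0  0  0]
  I: [ 0 -1  0  0  1  0  0]
  T: [ 1 -2 -1  0  0 -1 -1]
  M: [ 0  1  0  0  0  0  0]
Echelon form has 4 nonzero rows (pivots: t,B,ΔT,i)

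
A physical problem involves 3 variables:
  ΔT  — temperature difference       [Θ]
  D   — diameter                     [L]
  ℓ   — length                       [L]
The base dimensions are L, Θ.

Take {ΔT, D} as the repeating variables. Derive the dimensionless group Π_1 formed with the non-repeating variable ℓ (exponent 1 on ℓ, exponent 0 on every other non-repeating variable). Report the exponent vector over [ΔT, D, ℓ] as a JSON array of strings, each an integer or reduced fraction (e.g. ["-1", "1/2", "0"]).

Dimensional matrix (L×Θ by ΔT×D×ℓ):
  L: [ 0  1  1]
  Θ: [ 1  0  0]
RREF → pivots at {ΔT,D} ⇒ r = 2
Pivot set = {ΔT,D}, free = {ℓ}
RREF:
  r0: [   1    0    0]
  r1: [   0    1    1]
Fix exponent of ℓ at 1; solve each RREF row for its pivot's exponent:
  r0: exp(ΔT) + (0)·1 = 0 ⇒ exp(ΔT) = 0
  r1: exp(D) + (1)·1 = 0 ⇒ exp(D) = -1
Π_1 = D^-1 · ℓ

["0", "-1", "1"]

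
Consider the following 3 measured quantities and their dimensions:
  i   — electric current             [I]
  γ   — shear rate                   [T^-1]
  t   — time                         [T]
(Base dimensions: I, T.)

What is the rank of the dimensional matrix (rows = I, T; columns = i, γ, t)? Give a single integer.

Dimensional matrix (I×T by i×γ×t):
  I: [ 1  0  0]
  T: [ 0 -1  1]
Row reduction gives pivot columns i,γ; rank = 2

2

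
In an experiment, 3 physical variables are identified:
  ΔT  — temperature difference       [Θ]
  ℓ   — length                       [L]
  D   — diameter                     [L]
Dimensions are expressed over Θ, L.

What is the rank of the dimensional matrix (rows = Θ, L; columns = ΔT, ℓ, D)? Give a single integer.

2

Dimensional matrix (Θ×L by ΔT×ℓ×D):
  Θ: [ 1  0  0]
  L: [ 0  1  1]
Row reduction gives pivot columns ΔT,ℓ; rank = 2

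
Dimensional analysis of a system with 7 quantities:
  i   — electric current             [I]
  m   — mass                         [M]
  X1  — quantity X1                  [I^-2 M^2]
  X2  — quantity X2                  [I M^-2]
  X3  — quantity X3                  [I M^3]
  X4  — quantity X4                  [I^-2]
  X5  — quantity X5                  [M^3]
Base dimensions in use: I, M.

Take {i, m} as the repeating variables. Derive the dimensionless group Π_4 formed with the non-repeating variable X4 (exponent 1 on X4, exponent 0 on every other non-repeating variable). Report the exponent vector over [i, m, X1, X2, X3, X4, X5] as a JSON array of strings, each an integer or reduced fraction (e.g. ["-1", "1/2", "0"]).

["2", "0", "0", "0", "0", "1", "0"]

Exponent matrix [I,M] × [i,m,X1,X2,X3,X4,X5]:
  I: [ 1  0 -2  1  1 -2  0]
  M: [ 0  1  2 -2  3  0  3]
Echelon form has 2 nonzero rows (pivots: i,m)
Pivot set = {i,m}, free = {X1,X2,X3,X4,X5}
RREF:
  r0: [   1    0   -2    1    1   -2    0]
  r1: [   0    1    2   -2    3    0    3]
Fix exponent of X4 at 1, X1 at 0, X2 at 0, X3 at 0, X5 at 0; solve each RREF row for its pivot's exponent:
  r0: exp(i) + (-2)·1 = 0 ⇒ exp(i) = 2
  r1: exp(m) + (0)·1 = 0 ⇒ exp(m) = 0
Π_4 = i^2 · X4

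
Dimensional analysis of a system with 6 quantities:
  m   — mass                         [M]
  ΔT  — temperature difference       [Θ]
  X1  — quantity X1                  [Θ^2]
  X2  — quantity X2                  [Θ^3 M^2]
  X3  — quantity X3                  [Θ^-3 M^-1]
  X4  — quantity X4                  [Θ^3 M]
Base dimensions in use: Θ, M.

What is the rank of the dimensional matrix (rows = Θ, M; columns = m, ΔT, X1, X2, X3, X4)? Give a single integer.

Write exponents as rows Θ,M / cols m,ΔT,X1,X2,X3,X4:
  Θ: [ 0  1  2  3 -3  3]
  M: [ 1  0  0  2 -1  1]
RREF → pivots at {m,ΔT} ⇒ r = 2

2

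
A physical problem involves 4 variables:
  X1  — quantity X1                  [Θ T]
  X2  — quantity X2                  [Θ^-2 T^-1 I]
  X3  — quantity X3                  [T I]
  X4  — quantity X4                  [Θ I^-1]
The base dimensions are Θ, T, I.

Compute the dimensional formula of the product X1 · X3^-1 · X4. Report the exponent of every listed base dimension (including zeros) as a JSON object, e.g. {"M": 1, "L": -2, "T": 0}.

Exponent matrix [Θ,T,I] × [X1,X2,X3,X4]:
  Θ: [ 1 -2  0  1]
  T: [ 1 -1  1  0]
  I: [ 0  1  1 -1]
  [Θ]: (1)·1+(-1)·0+(1)·1 = 2
  [T]: (1)·1+(-1)·1+(1)·0 = 0
  [I]: (1)·0+(-1)·1+(1)·-1 = -2
⇒ Θ^2 I^-2

{"Θ": 2, "T": 0, "I": -2}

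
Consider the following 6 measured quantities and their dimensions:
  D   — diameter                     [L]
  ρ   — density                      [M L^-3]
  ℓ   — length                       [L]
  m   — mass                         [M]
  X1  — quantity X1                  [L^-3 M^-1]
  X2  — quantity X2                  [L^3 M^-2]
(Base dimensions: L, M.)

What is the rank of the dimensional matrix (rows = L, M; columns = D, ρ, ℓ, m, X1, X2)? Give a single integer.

Write exponents as rows L,M / cols D,ρ,ℓ,m,X1,X2:
  L: [ 1 -3  1  0 -3  3]
  M: [ 0  1  0  1 -1 -2]
Row reduction gives pivot columns D,ρ; rank = 2

2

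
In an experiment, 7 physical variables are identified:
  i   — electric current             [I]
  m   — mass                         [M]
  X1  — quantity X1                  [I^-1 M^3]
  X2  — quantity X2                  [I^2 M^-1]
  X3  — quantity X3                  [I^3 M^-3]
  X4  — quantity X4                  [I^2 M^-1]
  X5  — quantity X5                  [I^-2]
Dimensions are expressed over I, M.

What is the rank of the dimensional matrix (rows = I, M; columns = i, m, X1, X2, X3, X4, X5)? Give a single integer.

2

Dimensional matrix (I×M by i×m×X1×X2×X3×X4×X5):
  I: [ 1  0 -1  2  3  2 -2]
  M: [ 0  1  3 -1 -3 -1  0]
Row reduction gives pivot columns i,m; rank = 2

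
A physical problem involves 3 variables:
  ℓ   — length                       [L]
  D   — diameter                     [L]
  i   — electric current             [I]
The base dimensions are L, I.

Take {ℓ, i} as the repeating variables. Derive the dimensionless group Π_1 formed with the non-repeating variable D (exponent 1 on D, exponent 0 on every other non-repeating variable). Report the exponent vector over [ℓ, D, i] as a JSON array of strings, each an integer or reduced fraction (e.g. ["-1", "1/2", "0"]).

Exponent matrix [L,I] × [ℓ,D,i]:
  L: [ 1  1  0]
  I: [ 0  0  1]
Echelon form has 2 nonzero rows (pivots: ℓ,i)
Repeat: ℓ,i; free: D
RREF:
  r0: [   1    1    0]
  r1: [   0    0    1]
Fix exponent of D at 1; solve each RREF row for its pivot's exponent:
  r0: exp(ℓ) + (1)·1 = 0 ⇒ exp(ℓ) = -1
  r1: exp(i) + (0)·1 = 0 ⇒ exp(i) = 0
Π_1 = ℓ^-1 · D

["-1", "1", "0"]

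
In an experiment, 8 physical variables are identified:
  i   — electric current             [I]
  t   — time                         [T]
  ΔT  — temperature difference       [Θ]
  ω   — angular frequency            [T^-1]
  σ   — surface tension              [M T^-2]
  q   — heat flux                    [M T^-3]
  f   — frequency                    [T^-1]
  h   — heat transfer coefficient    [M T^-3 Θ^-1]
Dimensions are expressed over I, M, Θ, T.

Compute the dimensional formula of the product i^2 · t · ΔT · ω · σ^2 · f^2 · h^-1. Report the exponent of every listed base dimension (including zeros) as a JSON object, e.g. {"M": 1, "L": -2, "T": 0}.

Write exponents as rows I,M,Θ,T / cols i,t,ΔT,ω,σ,q,f,h:
  I: [ 1  0  0  0  0  0  0  0]
  M: [ 0  0  0  0  1  1  0  1]
  Θ: [ 0  0  1  0  0  0  0 -1]
  T: [ 0  1  0 -1 -2 -3 -1 -3]
  [I]: (2)·1+(1)·0+(1)·0+(1)·0+(2)·0+(2)·0+(-1)·0 = 2
  [M]: (2)·0+(1)·0+(1)·0+(1)·0+(2)·1+(2)·0+(-1)·1 = 1
  [Θ]: (2)·0+(1)·0+(1)·1+(1)·0+(2)·0+(2)·0+(-1)·-1 = 2
  [T]: (2)·0+(1)·1+(1)·0+(1)·-1+(2)·-2+(2)·-1+(-1)·-3 = -3
⇒ I^2 M Θ^2 T^-3

{"I": 2, "M": 1, "Θ": 2, "T": -3}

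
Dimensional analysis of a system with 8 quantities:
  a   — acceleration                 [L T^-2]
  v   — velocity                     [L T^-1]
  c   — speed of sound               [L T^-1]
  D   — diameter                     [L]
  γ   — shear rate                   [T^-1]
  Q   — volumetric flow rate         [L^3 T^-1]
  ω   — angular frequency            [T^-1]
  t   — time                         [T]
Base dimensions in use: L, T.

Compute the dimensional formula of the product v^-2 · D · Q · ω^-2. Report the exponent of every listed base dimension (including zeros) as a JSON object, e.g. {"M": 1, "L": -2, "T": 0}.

Write exponents as rows L,T / cols a,v,c,D,γ,Q,ω,t:
  L: [ 1  1  1  1  0  3  0  0]
  T: [-2 -1 -1  0 -1 -1 -1  1]
  [L]: (-2)·1+(1)·1+(1)·3+(-2)·0 = 2
  [T]: (-2)·-1+(1)·0+(1)·-1+(-2)·-1 = 3
⇒ L^2 T^3

{"L": 2, "T": 3}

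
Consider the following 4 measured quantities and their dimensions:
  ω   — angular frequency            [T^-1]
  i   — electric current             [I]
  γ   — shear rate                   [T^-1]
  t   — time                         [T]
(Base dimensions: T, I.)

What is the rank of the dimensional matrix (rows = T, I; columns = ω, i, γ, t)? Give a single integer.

2

Write exponents as rows T,I / cols ω,i,γ,t:
  T: [-1  0 -1  1]
  I: [ 0  1  0  0]
RREF → pivots at {ω,i} ⇒ r = 2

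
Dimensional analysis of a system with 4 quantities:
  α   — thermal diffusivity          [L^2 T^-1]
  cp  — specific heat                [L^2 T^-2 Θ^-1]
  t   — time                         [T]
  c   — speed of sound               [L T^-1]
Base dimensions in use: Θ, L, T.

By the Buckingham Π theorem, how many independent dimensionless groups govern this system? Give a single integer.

Dimensional matrix (Θ×L×T by α×cp×t×c):
  Θ: [ 0 -1  0  0]
  L: [ 2  2  0  1]
  T: [-1 -2  1 -1]
Row reduction gives pivot columns α,cp,t; rank = 3
n=4, r=3 ⇒ 1 dimensionless group

1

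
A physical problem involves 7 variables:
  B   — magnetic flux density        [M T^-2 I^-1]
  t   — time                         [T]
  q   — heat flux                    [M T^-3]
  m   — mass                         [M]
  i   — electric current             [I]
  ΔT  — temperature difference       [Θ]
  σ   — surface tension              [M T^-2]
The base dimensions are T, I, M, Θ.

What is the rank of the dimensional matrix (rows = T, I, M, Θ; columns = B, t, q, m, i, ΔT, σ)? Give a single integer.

4

Dimensional matrix (T×I×M×Θ by B×t×q×m×i×ΔT×σ):
  T: [-2  1 -3  0  0  0 -2]
  I: [-1  0  0  0  1  0  0]
  M: [ 1  0  1  1  0  0  1]
  Θ: [ 0  0  0  0  0  1  0]
Row reduction gives pivot columns B,t,q,ΔT; rank = 4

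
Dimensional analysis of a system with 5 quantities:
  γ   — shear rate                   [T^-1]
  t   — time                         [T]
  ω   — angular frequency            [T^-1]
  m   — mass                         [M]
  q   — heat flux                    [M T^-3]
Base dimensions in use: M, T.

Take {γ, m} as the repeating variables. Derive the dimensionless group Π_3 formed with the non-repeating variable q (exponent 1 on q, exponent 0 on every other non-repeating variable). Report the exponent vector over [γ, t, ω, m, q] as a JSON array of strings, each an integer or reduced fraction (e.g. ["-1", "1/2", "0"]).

["-3", "0", "0", "-1", "1"]

Dimensional matrix (M×T by γ×t×ω×m×q):
  M: [ 0  0  0  1  1]
  T: [-1  1 -1  0 -3]
Row reduction gives pivot columns γ,m; rank = 2
Repeat: γ,m; free: t,ω,q
RREF:
  r0: [   1   -1    1    0    3]
  r1: [   0    0    0    1    1]
Fix exponent of q at 1, t at 0, ω at 0; solve each RREF row for its pivot's exponent:
  r0: exp(γ) + (3)·1 = 0 ⇒ exp(γ) = -3
  r1: exp(m) + (1)·1 = 0 ⇒ exp(m) = -1
Π_3 = γ^-3 · m^-1 · q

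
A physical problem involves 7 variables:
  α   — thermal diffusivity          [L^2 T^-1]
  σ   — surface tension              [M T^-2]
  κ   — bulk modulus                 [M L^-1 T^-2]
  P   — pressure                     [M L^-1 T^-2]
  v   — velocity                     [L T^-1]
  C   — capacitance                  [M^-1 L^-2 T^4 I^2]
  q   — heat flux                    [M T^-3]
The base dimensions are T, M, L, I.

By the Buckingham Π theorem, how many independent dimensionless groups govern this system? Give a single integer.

3

Exponent matrix [T,M,L,I] × [α,σ,κ,P,v,C,q]:
  T: [-1 -2 -2 -2 -1  4 -3]
  M: [ 0  1  1  1  0 -1  1]
  L: [ 2  0 -1 -1  1 -2  0]
  I: [ 0  0  0  0  0  2  0]
RREF → pivots at {α,σ,κ,C} ⇒ r = 4
7 vars − rank 4 = 3 Π groups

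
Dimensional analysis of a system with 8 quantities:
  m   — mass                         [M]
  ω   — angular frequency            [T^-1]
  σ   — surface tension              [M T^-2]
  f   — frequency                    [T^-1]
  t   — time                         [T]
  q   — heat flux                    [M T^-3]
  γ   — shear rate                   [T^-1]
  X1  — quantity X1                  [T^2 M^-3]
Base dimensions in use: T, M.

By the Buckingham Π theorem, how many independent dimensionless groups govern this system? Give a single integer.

Write exponents as rows T,M / cols m,ω,σ,f,t,q,γ,X1:
  T: [ 0 -1 -2 -1  1 -3 -1  2]
  M: [ 1  0  1  0  0  1  0 -3]
Echelon form has 2 nonzero rows (pivots: m,ω)
Π count = n − r = 8 − 2 = 6

6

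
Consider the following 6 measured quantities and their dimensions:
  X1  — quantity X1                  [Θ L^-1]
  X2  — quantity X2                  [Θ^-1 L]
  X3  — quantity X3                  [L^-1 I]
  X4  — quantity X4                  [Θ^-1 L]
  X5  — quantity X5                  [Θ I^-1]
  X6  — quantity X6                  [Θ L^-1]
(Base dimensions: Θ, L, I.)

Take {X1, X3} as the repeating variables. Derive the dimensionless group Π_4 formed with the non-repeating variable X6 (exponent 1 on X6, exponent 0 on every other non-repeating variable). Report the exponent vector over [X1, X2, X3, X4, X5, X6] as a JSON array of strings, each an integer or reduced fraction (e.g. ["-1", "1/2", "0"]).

Dimensional matrix (Θ×L×I by X1×X2×X3×X4×X5×X6):
  Θ: [ 1 -1  0 -1  1  1]
  L: [-1  1 -1  1  0 -1]
  I: [ 0  0  1  0 -1  0]
Row reduction gives pivot columns X1,X3; rank = 2
Pivot set = {X1,X3}, free = {X2,X4,X5,X6}
RREF:
  r0: [   1   -1    0   -1    1    1]
  r1: [   0    0    1    0   -1    0]
  r2: [   0    0    0    0    0    0]
Fix exponent of X6 at 1, X2 at 0, X4 at 0, X5 at 0; solve each RREF row for its pivot's exponent:
  r0: exp(X1) + (1)·1 = 0 ⇒ exp(X1) = -1
  r1: exp(X3) + (0)·1 = 0 ⇒ exp(X3) = 0
Π_4 = X1^-1 · X6

["-1", "0", "0", "0", "0", "1"]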